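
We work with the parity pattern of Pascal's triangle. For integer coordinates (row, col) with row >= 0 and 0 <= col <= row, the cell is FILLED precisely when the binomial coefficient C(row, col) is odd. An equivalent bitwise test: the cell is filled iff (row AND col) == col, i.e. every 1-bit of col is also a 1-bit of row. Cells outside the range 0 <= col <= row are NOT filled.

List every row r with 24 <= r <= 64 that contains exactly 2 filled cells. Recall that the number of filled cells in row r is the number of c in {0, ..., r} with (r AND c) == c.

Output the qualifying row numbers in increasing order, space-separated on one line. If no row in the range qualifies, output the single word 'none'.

Answer: 32 64

Derivation:
Row r has 2^popcount(r) filled cells, so we need popcount(r) = log2(2) = 1.
Scan r = 24..64 and keep those with exactly 1 one-bits:
r=24=11000 popcount=2 -> skip
r=25=11001 popcount=3 -> skip
r=26=11010 popcount=3 -> skip
r=27=11011 popcount=4 -> skip
r=28=11100 popcount=3 -> skip
r=29=11101 popcount=4 -> skip
r=30=11110 popcount=4 -> skip
r=31=11111 popcount=5 -> skip
r=32=100000 popcount=1 -> KEEP
r=33=100001 popcount=2 -> skip
r=34=100010 popcount=2 -> skip
r=35=100011 popcount=3 -> skip
r=36=100100 popcount=2 -> skip
r=37=100101 popcount=3 -> skip
r=38=100110 popcount=3 -> skip
r=39=100111 popcount=4 -> skip
r=40=101000 popcount=2 -> skip
r=41=101001 popcount=3 -> skip
r=42=101010 popcount=3 -> skip
r=43=101011 popcount=4 -> skip
r=44=101100 popcount=3 -> skip
r=45=101101 popcount=4 -> skip
r=46=101110 popcount=4 -> skip
r=47=101111 popcount=5 -> skip
r=48=110000 popcount=2 -> skip
r=49=110001 popcount=3 -> skip
r=50=110010 popcount=3 -> skip
r=51=110011 popcount=4 -> skip
r=52=110100 popcount=3 -> skip
r=53=110101 popcount=4 -> skip
r=54=110110 popcount=4 -> skip
r=55=110111 popcount=5 -> skip
r=56=111000 popcount=3 -> skip
r=57=111001 popcount=4 -> skip
r=58=111010 popcount=4 -> skip
r=59=111011 popcount=5 -> skip
r=60=111100 popcount=4 -> skip
r=61=111101 popcount=5 -> skip
r=62=111110 popcount=5 -> skip
r=63=111111 popcount=6 -> skip
r=64=1000000 popcount=1 -> KEEP
Kept rows: 32 64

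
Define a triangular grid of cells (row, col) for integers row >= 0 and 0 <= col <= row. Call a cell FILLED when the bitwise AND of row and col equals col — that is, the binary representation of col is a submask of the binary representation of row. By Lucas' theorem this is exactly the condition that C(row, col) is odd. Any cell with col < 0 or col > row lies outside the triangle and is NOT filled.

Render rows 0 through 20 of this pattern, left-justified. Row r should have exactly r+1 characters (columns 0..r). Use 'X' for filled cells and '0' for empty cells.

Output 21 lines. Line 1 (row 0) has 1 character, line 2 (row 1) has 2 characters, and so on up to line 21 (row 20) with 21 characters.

Answer: X
XX
X0X
XXXX
X000X
XX00XX
X0X0X0X
XXXXXXXX
X0000000X
XX000000XX
X0X00000X0X
XXXX0000XXXX
X000X000X000X
XX00XX00XX00XX
X0X0X0X0X0X0X0X
XXXXXXXXXXXXXXXX
X000000000000000X
XX00000000000000XX
X0X0000000000000X0X
XXXX000000000000XXXX
X000X00000000000X000X

Derivation:
r0=0: X
r1=1: XX
r2=10: X0X
r3=11: XXXX
r4=100: X000X
r5=101: XX00XX
r6=110: X0X0X0X
r7=111: XXXXXXXX
r8=1000: X0000000X
r9=1001: XX000000XX
r10=1010: X0X00000X0X
r11=1011: XXXX0000XXXX
r12=1100: X000X000X000X
r13=1101: XX00XX00XX00XX
r14=1110: X0X0X0X0X0X0X0X
r15=1111: XXXXXXXXXXXXXXXX
r16=10000: X000000000000000X
r17=10001: XX00000000000000XX
r18=10010: X0X0000000000000X0X
r19=10011: XXXX000000000000XXXX
r20=10100: X000X00000000000X000X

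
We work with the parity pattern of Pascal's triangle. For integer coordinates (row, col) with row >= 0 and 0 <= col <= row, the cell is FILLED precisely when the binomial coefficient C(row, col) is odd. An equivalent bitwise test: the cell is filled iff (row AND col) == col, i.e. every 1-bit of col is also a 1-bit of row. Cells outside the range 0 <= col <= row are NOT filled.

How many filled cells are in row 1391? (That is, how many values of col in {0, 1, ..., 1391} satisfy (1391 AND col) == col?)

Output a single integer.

1391 in binary = 10101101111
popcount(1391) = number of 1-bits in 10101101111 = 8
A col c satisfies (1391 AND c) == c iff every set bit of c is also set in 1391; each of the 8 set bits of 1391 can independently be on or off in c.
count = 2^8 = 256

Answer: 256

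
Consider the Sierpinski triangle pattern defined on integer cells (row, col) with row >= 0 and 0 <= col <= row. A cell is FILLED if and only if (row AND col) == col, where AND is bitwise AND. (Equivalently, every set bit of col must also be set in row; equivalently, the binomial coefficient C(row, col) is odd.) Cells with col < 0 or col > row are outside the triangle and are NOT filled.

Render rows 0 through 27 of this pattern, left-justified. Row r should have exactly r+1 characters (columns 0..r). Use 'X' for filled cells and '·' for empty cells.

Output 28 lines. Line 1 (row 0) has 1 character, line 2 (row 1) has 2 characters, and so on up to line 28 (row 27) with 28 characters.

Answer: X
XX
X·X
XXXX
X···X
XX··XX
X·X·X·X
XXXXXXXX
X·······X
XX······XX
X·X·····X·X
XXXX····XXXX
X···X···X···X
XX··XX··XX··XX
X·X·X·X·X·X·X·X
XXXXXXXXXXXXXXXX
X···············X
XX··············XX
X·X·············X·X
XXXX············XXXX
X···X···········X···X
XX··XX··········XX··XX
X·X·X·X·········X·X·X·X
XXXXXXXX········XXXXXXXX
X·······X·······X·······X
XX······XX······XX······XX
X·X·····X·X·····X·X·····X·X
XXXX····XXXX····XXXX····XXXX

Derivation:
r0=0: X
r1=1: XX
r2=10: X·X
r3=11: XXXX
r4=100: X···X
r5=101: XX··XX
r6=110: X·X·X·X
r7=111: XXXXXXXX
r8=1000: X·······X
r9=1001: XX······XX
r10=1010: X·X·····X·X
r11=1011: XXXX····XXXX
r12=1100: X···X···X···X
r13=1101: XX··XX··XX··XX
r14=1110: X·X·X·X·X·X·X·X
r15=1111: XXXXXXXXXXXXXXXX
r16=10000: X···············X
r17=10001: XX··············XX
r18=10010: X·X·············X·X
r19=10011: XXXX············XXXX
r20=10100: X···X···········X···X
r21=10101: XX··XX··········XX··XX
r22=10110: X·X·X·X·········X·X·X·X
r23=10111: XXXXXXXX········XXXXXXXX
r24=11000: X·······X·······X·······X
r25=11001: XX······XX······XX······XX
r26=11010: X·X·····X·X·····X·X·····X·X
r27=11011: XXXX····XXXX····XXXX····XXXX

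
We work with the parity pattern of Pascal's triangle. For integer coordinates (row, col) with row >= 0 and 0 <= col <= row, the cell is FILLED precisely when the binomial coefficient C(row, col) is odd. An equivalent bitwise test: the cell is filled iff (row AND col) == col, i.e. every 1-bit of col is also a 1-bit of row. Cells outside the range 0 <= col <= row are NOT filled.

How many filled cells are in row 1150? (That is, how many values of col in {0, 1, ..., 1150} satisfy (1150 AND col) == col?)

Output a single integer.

1150 in binary = 10001111110
popcount(1150) = number of 1-bits in 10001111110 = 7
A col c satisfies (1150 AND c) == c iff every set bit of c is also set in 1150; each of the 7 set bits of 1150 can independently be on or off in c.
count = 2^7 = 128

Answer: 128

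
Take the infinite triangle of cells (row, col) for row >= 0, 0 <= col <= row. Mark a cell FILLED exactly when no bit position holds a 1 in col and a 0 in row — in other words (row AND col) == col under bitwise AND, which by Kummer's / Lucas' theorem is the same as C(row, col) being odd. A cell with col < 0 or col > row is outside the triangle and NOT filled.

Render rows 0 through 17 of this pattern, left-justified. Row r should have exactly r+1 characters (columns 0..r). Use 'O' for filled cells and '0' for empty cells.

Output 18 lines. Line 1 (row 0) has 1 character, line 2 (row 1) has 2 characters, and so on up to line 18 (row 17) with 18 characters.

r0=0: O
r1=1: OO
r2=10: O0O
r3=11: OOOO
r4=100: O000O
r5=101: OO00OO
r6=110: O0O0O0O
r7=111: OOOOOOOO
r8=1000: O0000000O
r9=1001: OO000000OO
r10=1010: O0O00000O0O
r11=1011: OOOO0000OOOO
r12=1100: O000O000O000O
r13=1101: OO00OO00OO00OO
r14=1110: O0O0O0O0O0O0O0O
r15=1111: OOOOOOOOOOOOOOOO
r16=10000: O000000000000000O
r17=10001: OO00000000000000OO

Answer: O
OO
O0O
OOOO
O000O
OO00OO
O0O0O0O
OOOOOOOO
O0000000O
OO000000OO
O0O00000O0O
OOOO0000OOOO
O000O000O000O
OO00OO00OO00OO
O0O0O0O0O0O0O0O
OOOOOOOOOOOOOOOO
O000000000000000O
OO00000000000000OO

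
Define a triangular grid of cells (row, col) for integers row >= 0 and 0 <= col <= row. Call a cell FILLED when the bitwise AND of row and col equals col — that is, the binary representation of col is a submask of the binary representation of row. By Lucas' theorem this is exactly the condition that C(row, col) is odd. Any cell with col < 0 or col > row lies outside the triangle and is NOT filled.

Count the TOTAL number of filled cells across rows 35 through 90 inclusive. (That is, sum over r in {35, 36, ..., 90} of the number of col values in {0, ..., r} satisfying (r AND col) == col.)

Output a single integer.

Answer: 786

Derivation:
r35=100011 pc3: +8 =8
r36=100100 pc2: +4 =12
r37=100101 pc3: +8 =20
r38=100110 pc3: +8 =28
r39=100111 pc4: +16 =44
r40=101000 pc2: +4 =48
r41=101001 pc3: +8 =56
r42=101010 pc3: +8 =64
r43=101011 pc4: +16 =80
r44=101100 pc3: +8 =88
r45=101101 pc4: +16 =104
r46=101110 pc4: +16 =120
r47=101111 pc5: +32 =152
r48=110000 pc2: +4 =156
r49=110001 pc3: +8 =164
r50=110010 pc3: +8 =172
r51=110011 pc4: +16 =188
r52=110100 pc3: +8 =196
r53=110101 pc4: +16 =212
r54=110110 pc4: +16 =228
r55=110111 pc5: +32 =260
r56=111000 pc3: +8 =268
r57=111001 pc4: +16 =284
r58=111010 pc4: +16 =300
r59=111011 pc5: +32 =332
r60=111100 pc4: +16 =348
r61=111101 pc5: +32 =380
r62=111110 pc5: +32 =412
r63=111111 pc6: +64 =476
r64=1000000 pc1: +2 =478
r65=1000001 pc2: +4 =482
r66=1000010 pc2: +4 =486
r67=1000011 pc3: +8 =494
r68=1000100 pc2: +4 =498
r69=1000101 pc3: +8 =506
r70=1000110 pc3: +8 =514
r71=1000111 pc4: +16 =530
r72=1001000 pc2: +4 =534
r73=1001001 pc3: +8 =542
r74=1001010 pc3: +8 =550
r75=1001011 pc4: +16 =566
r76=1001100 pc3: +8 =574
r77=1001101 pc4: +16 =590
r78=1001110 pc4: +16 =606
r79=1001111 pc5: +32 =638
r80=1010000 pc2: +4 =642
r81=1010001 pc3: +8 =650
r82=1010010 pc3: +8 =658
r83=1010011 pc4: +16 =674
r84=1010100 pc3: +8 =682
r85=1010101 pc4: +16 =698
r86=1010110 pc4: +16 =714
r87=1010111 pc5: +32 =746
r88=1011000 pc3: +8 =754
r89=1011001 pc4: +16 =770
r90=1011010 pc4: +16 =786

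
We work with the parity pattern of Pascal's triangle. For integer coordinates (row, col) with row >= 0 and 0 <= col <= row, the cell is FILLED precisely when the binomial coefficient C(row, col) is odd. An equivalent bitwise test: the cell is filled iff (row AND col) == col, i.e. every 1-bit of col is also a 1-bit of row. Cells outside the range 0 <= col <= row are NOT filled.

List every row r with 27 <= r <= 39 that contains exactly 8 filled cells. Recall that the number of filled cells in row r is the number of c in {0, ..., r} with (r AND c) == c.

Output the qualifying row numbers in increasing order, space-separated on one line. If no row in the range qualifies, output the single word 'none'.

Row r has 2^popcount(r) filled cells, so we need popcount(r) = log2(8) = 3.
Scan r = 27..39 and keep those with exactly 3 one-bits:
r=27=11011 popcount=4 -> skip
r=28=11100 popcount=3 -> KEEP
r=29=11101 popcount=4 -> skip
r=30=11110 popcount=4 -> skip
r=31=11111 popcount=5 -> skip
r=32=100000 popcount=1 -> skip
r=33=100001 popcount=2 -> skip
r=34=100010 popcount=2 -> skip
r=35=100011 popcount=3 -> KEEP
r=36=100100 popcount=2 -> skip
r=37=100101 popcount=3 -> KEEP
r=38=100110 popcount=3 -> KEEP
r=39=100111 popcount=4 -> skip
Kept rows: 28 35 37 38

Answer: 28 35 37 38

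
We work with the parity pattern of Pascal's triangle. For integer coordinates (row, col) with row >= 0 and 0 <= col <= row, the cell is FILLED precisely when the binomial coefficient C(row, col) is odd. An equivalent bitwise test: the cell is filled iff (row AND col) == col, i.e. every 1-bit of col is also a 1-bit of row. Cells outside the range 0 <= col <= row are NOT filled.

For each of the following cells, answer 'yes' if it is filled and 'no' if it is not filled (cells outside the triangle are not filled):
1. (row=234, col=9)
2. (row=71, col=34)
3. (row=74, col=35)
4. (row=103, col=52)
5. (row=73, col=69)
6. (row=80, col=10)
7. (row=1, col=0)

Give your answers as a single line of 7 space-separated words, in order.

(234,9): row=0b11101010, col=0b1001, row AND col = 0b1000 = 8; 8 != 9 -> empty
(71,34): row=0b1000111, col=0b100010, row AND col = 0b10 = 2; 2 != 34 -> empty
(74,35): row=0b1001010, col=0b100011, row AND col = 0b10 = 2; 2 != 35 -> empty
(103,52): row=0b1100111, col=0b110100, row AND col = 0b100100 = 36; 36 != 52 -> empty
(73,69): row=0b1001001, col=0b1000101, row AND col = 0b1000001 = 65; 65 != 69 -> empty
(80,10): row=0b1010000, col=0b1010, row AND col = 0b0 = 0; 0 != 10 -> empty
(1,0): row=0b1, col=0b0, row AND col = 0b0 = 0; 0 == 0 -> filled

Answer: no no no no no no yes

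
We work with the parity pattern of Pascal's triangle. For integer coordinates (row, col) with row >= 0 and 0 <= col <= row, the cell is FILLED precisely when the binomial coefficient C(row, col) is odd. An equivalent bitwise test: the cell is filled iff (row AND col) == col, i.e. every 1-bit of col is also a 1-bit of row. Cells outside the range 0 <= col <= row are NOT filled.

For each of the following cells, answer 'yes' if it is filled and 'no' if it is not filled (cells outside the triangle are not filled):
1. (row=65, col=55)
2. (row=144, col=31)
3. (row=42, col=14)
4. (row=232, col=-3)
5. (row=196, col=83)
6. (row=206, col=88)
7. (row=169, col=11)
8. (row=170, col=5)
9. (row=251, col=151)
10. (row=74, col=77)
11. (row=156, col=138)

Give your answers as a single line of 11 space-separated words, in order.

(65,55): row=0b1000001, col=0b110111, row AND col = 0b1 = 1; 1 != 55 -> empty
(144,31): row=0b10010000, col=0b11111, row AND col = 0b10000 = 16; 16 != 31 -> empty
(42,14): row=0b101010, col=0b1110, row AND col = 0b1010 = 10; 10 != 14 -> empty
(232,-3): col outside [0, 232] -> not filled
(196,83): row=0b11000100, col=0b1010011, row AND col = 0b1000000 = 64; 64 != 83 -> empty
(206,88): row=0b11001110, col=0b1011000, row AND col = 0b1001000 = 72; 72 != 88 -> empty
(169,11): row=0b10101001, col=0b1011, row AND col = 0b1001 = 9; 9 != 11 -> empty
(170,5): row=0b10101010, col=0b101, row AND col = 0b0 = 0; 0 != 5 -> empty
(251,151): row=0b11111011, col=0b10010111, row AND col = 0b10010011 = 147; 147 != 151 -> empty
(74,77): col outside [0, 74] -> not filled
(156,138): row=0b10011100, col=0b10001010, row AND col = 0b10001000 = 136; 136 != 138 -> empty

Answer: no no no no no no no no no no no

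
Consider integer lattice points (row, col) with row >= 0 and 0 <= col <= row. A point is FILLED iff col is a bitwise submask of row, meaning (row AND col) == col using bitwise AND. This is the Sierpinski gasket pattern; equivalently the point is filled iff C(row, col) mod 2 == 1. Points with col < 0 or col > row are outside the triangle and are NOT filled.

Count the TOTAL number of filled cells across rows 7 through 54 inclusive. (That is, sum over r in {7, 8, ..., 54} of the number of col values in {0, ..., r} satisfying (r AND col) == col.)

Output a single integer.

r7=111 pc3: +8 =8
r8=1000 pc1: +2 =10
r9=1001 pc2: +4 =14
r10=1010 pc2: +4 =18
r11=1011 pc3: +8 =26
r12=1100 pc2: +4 =30
r13=1101 pc3: +8 =38
r14=1110 pc3: +8 =46
r15=1111 pc4: +16 =62
r16=10000 pc1: +2 =64
r17=10001 pc2: +4 =68
r18=10010 pc2: +4 =72
r19=10011 pc3: +8 =80
r20=10100 pc2: +4 =84
r21=10101 pc3: +8 =92
r22=10110 pc3: +8 =100
r23=10111 pc4: +16 =116
r24=11000 pc2: +4 =120
r25=11001 pc3: +8 =128
r26=11010 pc3: +8 =136
r27=11011 pc4: +16 =152
r28=11100 pc3: +8 =160
r29=11101 pc4: +16 =176
r30=11110 pc4: +16 =192
r31=11111 pc5: +32 =224
r32=100000 pc1: +2 =226
r33=100001 pc2: +4 =230
r34=100010 pc2: +4 =234
r35=100011 pc3: +8 =242
r36=100100 pc2: +4 =246
r37=100101 pc3: +8 =254
r38=100110 pc3: +8 =262
r39=100111 pc4: +16 =278
r40=101000 pc2: +4 =282
r41=101001 pc3: +8 =290
r42=101010 pc3: +8 =298
r43=101011 pc4: +16 =314
r44=101100 pc3: +8 =322
r45=101101 pc4: +16 =338
r46=101110 pc4: +16 =354
r47=101111 pc5: +32 =386
r48=110000 pc2: +4 =390
r49=110001 pc3: +8 =398
r50=110010 pc3: +8 =406
r51=110011 pc4: +16 =422
r52=110100 pc3: +8 =430
r53=110101 pc4: +16 =446
r54=110110 pc4: +16 =462

Answer: 462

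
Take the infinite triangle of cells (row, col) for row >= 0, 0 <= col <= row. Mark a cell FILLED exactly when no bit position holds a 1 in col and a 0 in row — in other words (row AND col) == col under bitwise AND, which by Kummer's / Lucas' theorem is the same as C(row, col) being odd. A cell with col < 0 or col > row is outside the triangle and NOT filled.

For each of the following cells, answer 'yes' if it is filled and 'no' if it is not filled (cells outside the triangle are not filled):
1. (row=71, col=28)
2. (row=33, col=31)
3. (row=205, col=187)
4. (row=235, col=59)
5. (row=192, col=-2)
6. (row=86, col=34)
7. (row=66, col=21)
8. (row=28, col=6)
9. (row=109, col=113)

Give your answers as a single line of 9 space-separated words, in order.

Answer: no no no no no no no no no

Derivation:
(71,28): row=0b1000111, col=0b11100, row AND col = 0b100 = 4; 4 != 28 -> empty
(33,31): row=0b100001, col=0b11111, row AND col = 0b1 = 1; 1 != 31 -> empty
(205,187): row=0b11001101, col=0b10111011, row AND col = 0b10001001 = 137; 137 != 187 -> empty
(235,59): row=0b11101011, col=0b111011, row AND col = 0b101011 = 43; 43 != 59 -> empty
(192,-2): col outside [0, 192] -> not filled
(86,34): row=0b1010110, col=0b100010, row AND col = 0b10 = 2; 2 != 34 -> empty
(66,21): row=0b1000010, col=0b10101, row AND col = 0b0 = 0; 0 != 21 -> empty
(28,6): row=0b11100, col=0b110, row AND col = 0b100 = 4; 4 != 6 -> empty
(109,113): col outside [0, 109] -> not filled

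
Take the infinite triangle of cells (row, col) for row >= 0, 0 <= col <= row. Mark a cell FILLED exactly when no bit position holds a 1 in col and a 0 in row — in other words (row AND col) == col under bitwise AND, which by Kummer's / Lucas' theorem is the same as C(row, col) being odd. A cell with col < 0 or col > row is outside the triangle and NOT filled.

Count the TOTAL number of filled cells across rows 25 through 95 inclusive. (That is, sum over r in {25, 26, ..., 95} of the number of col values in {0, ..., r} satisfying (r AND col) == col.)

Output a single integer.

r25=11001 pc3: +8 =8
r26=11010 pc3: +8 =16
r27=11011 pc4: +16 =32
r28=11100 pc3: +8 =40
r29=11101 pc4: +16 =56
r30=11110 pc4: +16 =72
r31=11111 pc5: +32 =104
r32=100000 pc1: +2 =106
r33=100001 pc2: +4 =110
r34=100010 pc2: +4 =114
r35=100011 pc3: +8 =122
r36=100100 pc2: +4 =126
r37=100101 pc3: +8 =134
r38=100110 pc3: +8 =142
r39=100111 pc4: +16 =158
r40=101000 pc2: +4 =162
r41=101001 pc3: +8 =170
r42=101010 pc3: +8 =178
r43=101011 pc4: +16 =194
r44=101100 pc3: +8 =202
r45=101101 pc4: +16 =218
r46=101110 pc4: +16 =234
r47=101111 pc5: +32 =266
r48=110000 pc2: +4 =270
r49=110001 pc3: +8 =278
r50=110010 pc3: +8 =286
r51=110011 pc4: +16 =302
r52=110100 pc3: +8 =310
r53=110101 pc4: +16 =326
r54=110110 pc4: +16 =342
r55=110111 pc5: +32 =374
r56=111000 pc3: +8 =382
r57=111001 pc4: +16 =398
r58=111010 pc4: +16 =414
r59=111011 pc5: +32 =446
r60=111100 pc4: +16 =462
r61=111101 pc5: +32 =494
r62=111110 pc5: +32 =526
r63=111111 pc6: +64 =590
r64=1000000 pc1: +2 =592
r65=1000001 pc2: +4 =596
r66=1000010 pc2: +4 =600
r67=1000011 pc3: +8 =608
r68=1000100 pc2: +4 =612
r69=1000101 pc3: +8 =620
r70=1000110 pc3: +8 =628
r71=1000111 pc4: +16 =644
r72=1001000 pc2: +4 =648
r73=1001001 pc3: +8 =656
r74=1001010 pc3: +8 =664
r75=1001011 pc4: +16 =680
r76=1001100 pc3: +8 =688
r77=1001101 pc4: +16 =704
r78=1001110 pc4: +16 =720
r79=1001111 pc5: +32 =752
r80=1010000 pc2: +4 =756
r81=1010001 pc3: +8 =764
r82=1010010 pc3: +8 =772
r83=1010011 pc4: +16 =788
r84=1010100 pc3: +8 =796
r85=1010101 pc4: +16 =812
r86=1010110 pc4: +16 =828
r87=1010111 pc5: +32 =860
r88=1011000 pc3: +8 =868
r89=1011001 pc4: +16 =884
r90=1011010 pc4: +16 =900
r91=1011011 pc5: +32 =932
r92=1011100 pc4: +16 =948
r93=1011101 pc5: +32 =980
r94=1011110 pc5: +32 =1012
r95=1011111 pc6: +64 =1076

Answer: 1076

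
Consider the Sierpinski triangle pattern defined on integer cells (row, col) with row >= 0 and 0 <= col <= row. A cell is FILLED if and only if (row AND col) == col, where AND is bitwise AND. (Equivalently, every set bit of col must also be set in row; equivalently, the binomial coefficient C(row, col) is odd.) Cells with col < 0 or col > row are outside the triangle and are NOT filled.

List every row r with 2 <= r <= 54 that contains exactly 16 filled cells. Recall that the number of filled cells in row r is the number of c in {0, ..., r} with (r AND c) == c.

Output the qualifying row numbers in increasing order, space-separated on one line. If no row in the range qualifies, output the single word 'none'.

Answer: 15 23 27 29 30 39 43 45 46 51 53 54

Derivation:
Row r has 2^popcount(r) filled cells, so we need popcount(r) = log2(16) = 4.
Scan r = 2..54 and keep those with exactly 4 one-bits:
r=2=10 popcount=1 -> skip
r=3=11 popcount=2 -> skip
r=4=100 popcount=1 -> skip
r=5=101 popcount=2 -> skip
r=6=110 popcount=2 -> skip
r=7=111 popcount=3 -> skip
r=8=1000 popcount=1 -> skip
r=9=1001 popcount=2 -> skip
r=10=1010 popcount=2 -> skip
r=11=1011 popcount=3 -> skip
r=12=1100 popcount=2 -> skip
r=13=1101 popcount=3 -> skip
r=14=1110 popcount=3 -> skip
r=15=1111 popcount=4 -> KEEP
r=16=10000 popcount=1 -> skip
r=17=10001 popcount=2 -> skip
r=18=10010 popcount=2 -> skip
r=19=10011 popcount=3 -> skip
r=20=10100 popcount=2 -> skip
r=21=10101 popcount=3 -> skip
r=22=10110 popcount=3 -> skip
r=23=10111 popcount=4 -> KEEP
r=24=11000 popcount=2 -> skip
r=25=11001 popcount=3 -> skip
r=26=11010 popcount=3 -> skip
r=27=11011 popcount=4 -> KEEP
r=28=11100 popcount=3 -> skip
r=29=11101 popcount=4 -> KEEP
r=30=11110 popcount=4 -> KEEP
r=31=11111 popcount=5 -> skip
r=32=100000 popcount=1 -> skip
r=33=100001 popcount=2 -> skip
r=34=100010 popcount=2 -> skip
r=35=100011 popcount=3 -> skip
r=36=100100 popcount=2 -> skip
r=37=100101 popcount=3 -> skip
r=38=100110 popcount=3 -> skip
r=39=100111 popcount=4 -> KEEP
r=40=101000 popcount=2 -> skip
r=41=101001 popcount=3 -> skip
r=42=101010 popcount=3 -> skip
r=43=101011 popcount=4 -> KEEP
r=44=101100 popcount=3 -> skip
r=45=101101 popcount=4 -> KEEP
r=46=101110 popcount=4 -> KEEP
r=47=101111 popcount=5 -> skip
r=48=110000 popcount=2 -> skip
r=49=110001 popcount=3 -> skip
r=50=110010 popcount=3 -> skip
r=51=110011 popcount=4 -> KEEP
r=52=110100 popcount=3 -> skip
r=53=110101 popcount=4 -> KEEP
r=54=110110 popcount=4 -> KEEP
Kept rows: 15 23 27 29 30 39 43 45 46 51 53 54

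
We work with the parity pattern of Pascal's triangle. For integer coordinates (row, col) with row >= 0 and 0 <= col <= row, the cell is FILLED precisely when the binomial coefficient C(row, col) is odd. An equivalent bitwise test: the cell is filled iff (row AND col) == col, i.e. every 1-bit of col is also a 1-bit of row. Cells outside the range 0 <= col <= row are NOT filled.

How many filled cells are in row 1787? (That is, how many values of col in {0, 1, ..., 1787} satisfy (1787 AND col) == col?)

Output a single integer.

1787 in binary = 11011111011
popcount(1787) = number of 1-bits in 11011111011 = 9
A col c satisfies (1787 AND c) == c iff every set bit of c is also set in 1787; each of the 9 set bits of 1787 can independently be on or off in c.
count = 2^9 = 512

Answer: 512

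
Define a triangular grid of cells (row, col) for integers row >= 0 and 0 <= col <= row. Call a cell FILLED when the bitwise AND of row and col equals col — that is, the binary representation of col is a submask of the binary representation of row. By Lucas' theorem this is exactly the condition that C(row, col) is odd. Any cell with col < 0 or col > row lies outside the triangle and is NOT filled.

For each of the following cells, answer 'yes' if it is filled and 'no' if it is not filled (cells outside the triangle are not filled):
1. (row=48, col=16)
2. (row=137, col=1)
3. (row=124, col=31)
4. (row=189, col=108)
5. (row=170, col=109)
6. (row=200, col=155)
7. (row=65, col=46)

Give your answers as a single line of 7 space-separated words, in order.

Answer: yes yes no no no no no

Derivation:
(48,16): row=0b110000, col=0b10000, row AND col = 0b10000 = 16; 16 == 16 -> filled
(137,1): row=0b10001001, col=0b1, row AND col = 0b1 = 1; 1 == 1 -> filled
(124,31): row=0b1111100, col=0b11111, row AND col = 0b11100 = 28; 28 != 31 -> empty
(189,108): row=0b10111101, col=0b1101100, row AND col = 0b101100 = 44; 44 != 108 -> empty
(170,109): row=0b10101010, col=0b1101101, row AND col = 0b101000 = 40; 40 != 109 -> empty
(200,155): row=0b11001000, col=0b10011011, row AND col = 0b10001000 = 136; 136 != 155 -> empty
(65,46): row=0b1000001, col=0b101110, row AND col = 0b0 = 0; 0 != 46 -> empty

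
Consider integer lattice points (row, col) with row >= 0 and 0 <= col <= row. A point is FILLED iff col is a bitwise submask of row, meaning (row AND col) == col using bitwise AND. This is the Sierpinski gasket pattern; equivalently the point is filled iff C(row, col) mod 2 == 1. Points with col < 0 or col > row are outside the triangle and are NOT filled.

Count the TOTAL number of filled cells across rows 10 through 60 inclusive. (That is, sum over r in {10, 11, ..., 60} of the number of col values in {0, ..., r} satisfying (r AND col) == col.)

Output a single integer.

r10=1010 pc2: +4 =4
r11=1011 pc3: +8 =12
r12=1100 pc2: +4 =16
r13=1101 pc3: +8 =24
r14=1110 pc3: +8 =32
r15=1111 pc4: +16 =48
r16=10000 pc1: +2 =50
r17=10001 pc2: +4 =54
r18=10010 pc2: +4 =58
r19=10011 pc3: +8 =66
r20=10100 pc2: +4 =70
r21=10101 pc3: +8 =78
r22=10110 pc3: +8 =86
r23=10111 pc4: +16 =102
r24=11000 pc2: +4 =106
r25=11001 pc3: +8 =114
r26=11010 pc3: +8 =122
r27=11011 pc4: +16 =138
r28=11100 pc3: +8 =146
r29=11101 pc4: +16 =162
r30=11110 pc4: +16 =178
r31=11111 pc5: +32 =210
r32=100000 pc1: +2 =212
r33=100001 pc2: +4 =216
r34=100010 pc2: +4 =220
r35=100011 pc3: +8 =228
r36=100100 pc2: +4 =232
r37=100101 pc3: +8 =240
r38=100110 pc3: +8 =248
r39=100111 pc4: +16 =264
r40=101000 pc2: +4 =268
r41=101001 pc3: +8 =276
r42=101010 pc3: +8 =284
r43=101011 pc4: +16 =300
r44=101100 pc3: +8 =308
r45=101101 pc4: +16 =324
r46=101110 pc4: +16 =340
r47=101111 pc5: +32 =372
r48=110000 pc2: +4 =376
r49=110001 pc3: +8 =384
r50=110010 pc3: +8 =392
r51=110011 pc4: +16 =408
r52=110100 pc3: +8 =416
r53=110101 pc4: +16 =432
r54=110110 pc4: +16 =448
r55=110111 pc5: +32 =480
r56=111000 pc3: +8 =488
r57=111001 pc4: +16 =504
r58=111010 pc4: +16 =520
r59=111011 pc5: +32 =552
r60=111100 pc4: +16 =568

Answer: 568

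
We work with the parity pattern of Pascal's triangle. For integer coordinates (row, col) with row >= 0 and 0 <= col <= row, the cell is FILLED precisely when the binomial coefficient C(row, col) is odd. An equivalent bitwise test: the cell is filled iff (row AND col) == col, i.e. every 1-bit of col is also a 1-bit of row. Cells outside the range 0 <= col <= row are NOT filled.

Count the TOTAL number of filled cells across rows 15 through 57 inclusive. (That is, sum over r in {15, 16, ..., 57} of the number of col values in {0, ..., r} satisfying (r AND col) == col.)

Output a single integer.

r15=1111 pc4: +16 =16
r16=10000 pc1: +2 =18
r17=10001 pc2: +4 =22
r18=10010 pc2: +4 =26
r19=10011 pc3: +8 =34
r20=10100 pc2: +4 =38
r21=10101 pc3: +8 =46
r22=10110 pc3: +8 =54
r23=10111 pc4: +16 =70
r24=11000 pc2: +4 =74
r25=11001 pc3: +8 =82
r26=11010 pc3: +8 =90
r27=11011 pc4: +16 =106
r28=11100 pc3: +8 =114
r29=11101 pc4: +16 =130
r30=11110 pc4: +16 =146
r31=11111 pc5: +32 =178
r32=100000 pc1: +2 =180
r33=100001 pc2: +4 =184
r34=100010 pc2: +4 =188
r35=100011 pc3: +8 =196
r36=100100 pc2: +4 =200
r37=100101 pc3: +8 =208
r38=100110 pc3: +8 =216
r39=100111 pc4: +16 =232
r40=101000 pc2: +4 =236
r41=101001 pc3: +8 =244
r42=101010 pc3: +8 =252
r43=101011 pc4: +16 =268
r44=101100 pc3: +8 =276
r45=101101 pc4: +16 =292
r46=101110 pc4: +16 =308
r47=101111 pc5: +32 =340
r48=110000 pc2: +4 =344
r49=110001 pc3: +8 =352
r50=110010 pc3: +8 =360
r51=110011 pc4: +16 =376
r52=110100 pc3: +8 =384
r53=110101 pc4: +16 =400
r54=110110 pc4: +16 =416
r55=110111 pc5: +32 =448
r56=111000 pc3: +8 =456
r57=111001 pc4: +16 =472

Answer: 472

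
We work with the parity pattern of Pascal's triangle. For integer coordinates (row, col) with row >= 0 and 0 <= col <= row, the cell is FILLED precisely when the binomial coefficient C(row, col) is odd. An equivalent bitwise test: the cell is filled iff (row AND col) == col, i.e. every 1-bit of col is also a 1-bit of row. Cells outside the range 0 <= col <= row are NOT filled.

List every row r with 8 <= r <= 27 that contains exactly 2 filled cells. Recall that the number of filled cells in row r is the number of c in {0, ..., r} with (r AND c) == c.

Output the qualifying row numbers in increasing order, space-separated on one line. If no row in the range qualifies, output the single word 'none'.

Row r has 2^popcount(r) filled cells, so we need popcount(r) = log2(2) = 1.
Scan r = 8..27 and keep those with exactly 1 one-bits:
r=8=1000 popcount=1 -> KEEP
r=9=1001 popcount=2 -> skip
r=10=1010 popcount=2 -> skip
r=11=1011 popcount=3 -> skip
r=12=1100 popcount=2 -> skip
r=13=1101 popcount=3 -> skip
r=14=1110 popcount=3 -> skip
r=15=1111 popcount=4 -> skip
r=16=10000 popcount=1 -> KEEP
r=17=10001 popcount=2 -> skip
r=18=10010 popcount=2 -> skip
r=19=10011 popcount=3 -> skip
r=20=10100 popcount=2 -> skip
r=21=10101 popcount=3 -> skip
r=22=10110 popcount=3 -> skip
r=23=10111 popcount=4 -> skip
r=24=11000 popcount=2 -> skip
r=25=11001 popcount=3 -> skip
r=26=11010 popcount=3 -> skip
r=27=11011 popcount=4 -> skip
Kept rows: 8 16

Answer: 8 16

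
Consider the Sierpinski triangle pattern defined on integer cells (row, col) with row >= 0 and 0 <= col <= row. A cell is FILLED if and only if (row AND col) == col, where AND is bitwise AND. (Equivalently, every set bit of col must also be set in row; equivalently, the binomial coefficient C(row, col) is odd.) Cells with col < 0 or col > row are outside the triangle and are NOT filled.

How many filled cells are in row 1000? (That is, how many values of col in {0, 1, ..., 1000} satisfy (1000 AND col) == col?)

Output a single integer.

Answer: 64

Derivation:
1000 in binary = 1111101000
popcount(1000) = number of 1-bits in 1111101000 = 6
A col c satisfies (1000 AND c) == c iff every set bit of c is also set in 1000; each of the 6 set bits of 1000 can independently be on or off in c.
count = 2^6 = 64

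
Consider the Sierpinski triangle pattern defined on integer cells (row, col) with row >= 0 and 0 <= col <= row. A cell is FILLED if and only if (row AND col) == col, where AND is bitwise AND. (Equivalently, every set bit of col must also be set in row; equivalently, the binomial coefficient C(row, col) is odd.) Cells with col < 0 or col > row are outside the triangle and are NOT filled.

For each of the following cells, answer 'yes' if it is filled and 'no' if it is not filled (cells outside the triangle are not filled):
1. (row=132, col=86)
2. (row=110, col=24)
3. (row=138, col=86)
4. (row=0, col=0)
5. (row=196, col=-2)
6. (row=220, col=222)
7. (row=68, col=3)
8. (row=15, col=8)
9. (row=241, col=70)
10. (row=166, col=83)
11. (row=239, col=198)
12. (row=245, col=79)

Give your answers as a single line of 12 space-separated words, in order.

(132,86): row=0b10000100, col=0b1010110, row AND col = 0b100 = 4; 4 != 86 -> empty
(110,24): row=0b1101110, col=0b11000, row AND col = 0b1000 = 8; 8 != 24 -> empty
(138,86): row=0b10001010, col=0b1010110, row AND col = 0b10 = 2; 2 != 86 -> empty
(0,0): row=0b0, col=0b0, row AND col = 0b0 = 0; 0 == 0 -> filled
(196,-2): col outside [0, 196] -> not filled
(220,222): col outside [0, 220] -> not filled
(68,3): row=0b1000100, col=0b11, row AND col = 0b0 = 0; 0 != 3 -> empty
(15,8): row=0b1111, col=0b1000, row AND col = 0b1000 = 8; 8 == 8 -> filled
(241,70): row=0b11110001, col=0b1000110, row AND col = 0b1000000 = 64; 64 != 70 -> empty
(166,83): row=0b10100110, col=0b1010011, row AND col = 0b10 = 2; 2 != 83 -> empty
(239,198): row=0b11101111, col=0b11000110, row AND col = 0b11000110 = 198; 198 == 198 -> filled
(245,79): row=0b11110101, col=0b1001111, row AND col = 0b1000101 = 69; 69 != 79 -> empty

Answer: no no no yes no no no yes no no yes no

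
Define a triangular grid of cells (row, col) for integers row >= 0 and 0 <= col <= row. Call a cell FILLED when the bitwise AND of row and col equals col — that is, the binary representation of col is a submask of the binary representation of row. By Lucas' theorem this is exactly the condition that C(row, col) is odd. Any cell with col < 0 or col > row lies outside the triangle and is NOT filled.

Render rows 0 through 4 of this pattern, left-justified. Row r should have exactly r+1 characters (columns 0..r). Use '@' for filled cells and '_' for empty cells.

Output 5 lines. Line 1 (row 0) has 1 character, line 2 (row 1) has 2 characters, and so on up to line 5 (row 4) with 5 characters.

r0=0: @
r1=1: @@
r2=10: @_@
r3=11: @@@@
r4=100: @___@

Answer: @
@@
@_@
@@@@
@___@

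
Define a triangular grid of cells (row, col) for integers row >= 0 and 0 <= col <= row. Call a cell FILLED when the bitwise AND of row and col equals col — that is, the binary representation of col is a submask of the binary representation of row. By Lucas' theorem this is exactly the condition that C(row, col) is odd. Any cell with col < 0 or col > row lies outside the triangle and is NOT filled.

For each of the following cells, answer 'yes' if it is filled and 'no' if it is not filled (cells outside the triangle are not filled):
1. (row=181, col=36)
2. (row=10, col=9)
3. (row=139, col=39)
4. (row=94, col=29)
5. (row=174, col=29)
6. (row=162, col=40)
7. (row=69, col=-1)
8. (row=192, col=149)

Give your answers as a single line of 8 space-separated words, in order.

Answer: yes no no no no no no no

Derivation:
(181,36): row=0b10110101, col=0b100100, row AND col = 0b100100 = 36; 36 == 36 -> filled
(10,9): row=0b1010, col=0b1001, row AND col = 0b1000 = 8; 8 != 9 -> empty
(139,39): row=0b10001011, col=0b100111, row AND col = 0b11 = 3; 3 != 39 -> empty
(94,29): row=0b1011110, col=0b11101, row AND col = 0b11100 = 28; 28 != 29 -> empty
(174,29): row=0b10101110, col=0b11101, row AND col = 0b1100 = 12; 12 != 29 -> empty
(162,40): row=0b10100010, col=0b101000, row AND col = 0b100000 = 32; 32 != 40 -> empty
(69,-1): col outside [0, 69] -> not filled
(192,149): row=0b11000000, col=0b10010101, row AND col = 0b10000000 = 128; 128 != 149 -> empty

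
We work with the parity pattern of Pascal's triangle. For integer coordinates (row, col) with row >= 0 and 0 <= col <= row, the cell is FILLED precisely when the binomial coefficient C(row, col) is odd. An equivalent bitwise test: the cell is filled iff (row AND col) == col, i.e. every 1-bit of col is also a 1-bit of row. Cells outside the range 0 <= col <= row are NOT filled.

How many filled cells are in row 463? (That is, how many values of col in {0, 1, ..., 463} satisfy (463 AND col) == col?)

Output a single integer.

Answer: 128

Derivation:
463 in binary = 111001111
popcount(463) = number of 1-bits in 111001111 = 7
A col c satisfies (463 AND c) == c iff every set bit of c is also set in 463; each of the 7 set bits of 463 can independently be on or off in c.
count = 2^7 = 128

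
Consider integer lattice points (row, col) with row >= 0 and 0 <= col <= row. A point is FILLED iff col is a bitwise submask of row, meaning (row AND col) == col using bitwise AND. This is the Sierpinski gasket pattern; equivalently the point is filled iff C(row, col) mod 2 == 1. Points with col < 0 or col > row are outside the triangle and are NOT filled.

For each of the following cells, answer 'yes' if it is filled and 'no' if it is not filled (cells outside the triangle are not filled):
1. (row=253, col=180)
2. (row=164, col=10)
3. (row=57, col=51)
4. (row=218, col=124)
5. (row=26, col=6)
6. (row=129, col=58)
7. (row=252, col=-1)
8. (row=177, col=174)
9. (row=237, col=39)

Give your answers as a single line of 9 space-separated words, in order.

Answer: yes no no no no no no no no

Derivation:
(253,180): row=0b11111101, col=0b10110100, row AND col = 0b10110100 = 180; 180 == 180 -> filled
(164,10): row=0b10100100, col=0b1010, row AND col = 0b0 = 0; 0 != 10 -> empty
(57,51): row=0b111001, col=0b110011, row AND col = 0b110001 = 49; 49 != 51 -> empty
(218,124): row=0b11011010, col=0b1111100, row AND col = 0b1011000 = 88; 88 != 124 -> empty
(26,6): row=0b11010, col=0b110, row AND col = 0b10 = 2; 2 != 6 -> empty
(129,58): row=0b10000001, col=0b111010, row AND col = 0b0 = 0; 0 != 58 -> empty
(252,-1): col outside [0, 252] -> not filled
(177,174): row=0b10110001, col=0b10101110, row AND col = 0b10100000 = 160; 160 != 174 -> empty
(237,39): row=0b11101101, col=0b100111, row AND col = 0b100101 = 37; 37 != 39 -> empty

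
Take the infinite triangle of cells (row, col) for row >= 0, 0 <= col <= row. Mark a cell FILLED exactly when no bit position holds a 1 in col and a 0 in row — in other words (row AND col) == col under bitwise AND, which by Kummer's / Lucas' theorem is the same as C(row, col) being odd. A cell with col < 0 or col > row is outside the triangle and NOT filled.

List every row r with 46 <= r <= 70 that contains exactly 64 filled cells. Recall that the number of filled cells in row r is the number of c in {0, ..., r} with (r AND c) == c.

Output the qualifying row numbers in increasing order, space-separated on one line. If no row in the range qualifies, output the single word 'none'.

Row r has 2^popcount(r) filled cells, so we need popcount(r) = log2(64) = 6.
Scan r = 46..70 and keep those with exactly 6 one-bits:
r=46=101110 popcount=4 -> skip
r=47=101111 popcount=5 -> skip
r=48=110000 popcount=2 -> skip
r=49=110001 popcount=3 -> skip
r=50=110010 popcount=3 -> skip
r=51=110011 popcount=4 -> skip
r=52=110100 popcount=3 -> skip
r=53=110101 popcount=4 -> skip
r=54=110110 popcount=4 -> skip
r=55=110111 popcount=5 -> skip
r=56=111000 popcount=3 -> skip
r=57=111001 popcount=4 -> skip
r=58=111010 popcount=4 -> skip
r=59=111011 popcount=5 -> skip
r=60=111100 popcount=4 -> skip
r=61=111101 popcount=5 -> skip
r=62=111110 popcount=5 -> skip
r=63=111111 popcount=6 -> KEEP
r=64=1000000 popcount=1 -> skip
r=65=1000001 popcount=2 -> skip
r=66=1000010 popcount=2 -> skip
r=67=1000011 popcount=3 -> skip
r=68=1000100 popcount=2 -> skip
r=69=1000101 popcount=3 -> skip
r=70=1000110 popcount=3 -> skip
Kept rows: 63

Answer: 63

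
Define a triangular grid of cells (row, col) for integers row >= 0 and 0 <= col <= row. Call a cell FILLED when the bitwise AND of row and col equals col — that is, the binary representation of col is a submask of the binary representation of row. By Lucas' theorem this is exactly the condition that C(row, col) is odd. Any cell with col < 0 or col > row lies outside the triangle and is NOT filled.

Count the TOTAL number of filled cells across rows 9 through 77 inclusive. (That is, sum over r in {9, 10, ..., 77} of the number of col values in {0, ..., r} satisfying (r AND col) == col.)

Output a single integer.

r9=1001 pc2: +4 =4
r10=1010 pc2: +4 =8
r11=1011 pc3: +8 =16
r12=1100 pc2: +4 =20
r13=1101 pc3: +8 =28
r14=1110 pc3: +8 =36
r15=1111 pc4: +16 =52
r16=10000 pc1: +2 =54
r17=10001 pc2: +4 =58
r18=10010 pc2: +4 =62
r19=10011 pc3: +8 =70
r20=10100 pc2: +4 =74
r21=10101 pc3: +8 =82
r22=10110 pc3: +8 =90
r23=10111 pc4: +16 =106
r24=11000 pc2: +4 =110
r25=11001 pc3: +8 =118
r26=11010 pc3: +8 =126
r27=11011 pc4: +16 =142
r28=11100 pc3: +8 =150
r29=11101 pc4: +16 =166
r30=11110 pc4: +16 =182
r31=11111 pc5: +32 =214
r32=100000 pc1: +2 =216
r33=100001 pc2: +4 =220
r34=100010 pc2: +4 =224
r35=100011 pc3: +8 =232
r36=100100 pc2: +4 =236
r37=100101 pc3: +8 =244
r38=100110 pc3: +8 =252
r39=100111 pc4: +16 =268
r40=101000 pc2: +4 =272
r41=101001 pc3: +8 =280
r42=101010 pc3: +8 =288
r43=101011 pc4: +16 =304
r44=101100 pc3: +8 =312
r45=101101 pc4: +16 =328
r46=101110 pc4: +16 =344
r47=101111 pc5: +32 =376
r48=110000 pc2: +4 =380
r49=110001 pc3: +8 =388
r50=110010 pc3: +8 =396
r51=110011 pc4: +16 =412
r52=110100 pc3: +8 =420
r53=110101 pc4: +16 =436
r54=110110 pc4: +16 =452
r55=110111 pc5: +32 =484
r56=111000 pc3: +8 =492
r57=111001 pc4: +16 =508
r58=111010 pc4: +16 =524
r59=111011 pc5: +32 =556
r60=111100 pc4: +16 =572
r61=111101 pc5: +32 =604
r62=111110 pc5: +32 =636
r63=111111 pc6: +64 =700
r64=1000000 pc1: +2 =702
r65=1000001 pc2: +4 =706
r66=1000010 pc2: +4 =710
r67=1000011 pc3: +8 =718
r68=1000100 pc2: +4 =722
r69=1000101 pc3: +8 =730
r70=1000110 pc3: +8 =738
r71=1000111 pc4: +16 =754
r72=1001000 pc2: +4 =758
r73=1001001 pc3: +8 =766
r74=1001010 pc3: +8 =774
r75=1001011 pc4: +16 =790
r76=1001100 pc3: +8 =798
r77=1001101 pc4: +16 =814

Answer: 814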